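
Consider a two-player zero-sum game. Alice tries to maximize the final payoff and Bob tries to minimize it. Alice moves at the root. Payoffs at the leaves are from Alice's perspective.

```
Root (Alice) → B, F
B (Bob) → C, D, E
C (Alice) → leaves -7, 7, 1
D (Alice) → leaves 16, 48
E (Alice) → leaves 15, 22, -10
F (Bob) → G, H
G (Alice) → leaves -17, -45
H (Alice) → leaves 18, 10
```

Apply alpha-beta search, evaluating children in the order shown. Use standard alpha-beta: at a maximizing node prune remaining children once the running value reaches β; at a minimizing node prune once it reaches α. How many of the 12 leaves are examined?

7

C [α=-∞,β=+∞]: v=7
D [α=-∞,β=7]: v=16 after child 1 ≥ β → β-cutoff, skip 1
E [α=-∞,β=7]: v=15 after child 1 ≥ β → β-cutoff, skip 2
B [α=-∞,β=+∞]: v=7
G [α=7,β=+∞]: v=-17
F [α=7,β=+∞]: v=-17 after child 1 ≤ α → α-cutoff, skip 1
Root [α=-∞,β=+∞]: v=7
Leaves evaluated: 7 of 12.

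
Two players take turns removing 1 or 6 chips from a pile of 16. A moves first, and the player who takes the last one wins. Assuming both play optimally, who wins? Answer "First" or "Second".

Second

W/L table (W = player to move can force a win):
i:   0  1  2  3  4  5  6  7  8  9 10 11 12 13 14 15 16
     L  W  L  W  L  W  W  L  W  L  W  L  W  W  L  W  L
Position 16 is L, so the second player wins.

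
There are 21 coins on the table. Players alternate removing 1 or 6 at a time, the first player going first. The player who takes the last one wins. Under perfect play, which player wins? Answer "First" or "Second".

Second

i:   0  1  2  3  4  5  6  7  8  9 10 11 12 13 14 15 16 17 18 19 20 21
     L  W  L  W  L  W  W  L  W  L  W  L  W  W  L  W  L  W  L  W  W  L
Position 21 is L, so the second player wins.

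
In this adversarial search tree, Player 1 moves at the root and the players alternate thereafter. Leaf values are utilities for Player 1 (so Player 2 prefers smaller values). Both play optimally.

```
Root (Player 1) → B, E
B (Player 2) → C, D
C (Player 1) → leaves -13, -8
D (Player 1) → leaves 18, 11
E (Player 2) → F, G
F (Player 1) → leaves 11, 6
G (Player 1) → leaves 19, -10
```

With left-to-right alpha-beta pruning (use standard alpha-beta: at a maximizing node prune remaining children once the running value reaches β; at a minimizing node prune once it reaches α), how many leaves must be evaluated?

C [α=-∞,β=+∞]: v=-8
D [α=-∞,β=-8]: v=18 after child 1 ≥ β → β-cutoff, skip 1
B [α=-∞,β=+∞]: v=-8
F [α=-8,β=+∞]: v=11
G [α=-8,β=11]: v=19 after child 1 ≥ β → β-cutoff, skip 1
E [α=-8,β=+∞]: v=11
Root [α=-∞,β=+∞]: v=11
Leaves evaluated: 6 of 8.

6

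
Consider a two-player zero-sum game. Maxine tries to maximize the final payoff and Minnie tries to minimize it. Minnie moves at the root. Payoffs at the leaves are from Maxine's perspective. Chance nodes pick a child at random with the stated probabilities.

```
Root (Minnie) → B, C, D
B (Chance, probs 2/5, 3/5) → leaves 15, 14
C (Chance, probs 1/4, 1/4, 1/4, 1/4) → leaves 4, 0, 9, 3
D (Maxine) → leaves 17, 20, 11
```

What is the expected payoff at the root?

4

B (Chance): 2/5·15 + 3/5·14 = 14.4
C (Chance): 1/4·4 + 1/4·0 + 1/4·9 + 1/4·3 = 4
D (Maxine): max(17, 20, 11) = 20
Root (Minnie): min(14.4, 4, 20) = 4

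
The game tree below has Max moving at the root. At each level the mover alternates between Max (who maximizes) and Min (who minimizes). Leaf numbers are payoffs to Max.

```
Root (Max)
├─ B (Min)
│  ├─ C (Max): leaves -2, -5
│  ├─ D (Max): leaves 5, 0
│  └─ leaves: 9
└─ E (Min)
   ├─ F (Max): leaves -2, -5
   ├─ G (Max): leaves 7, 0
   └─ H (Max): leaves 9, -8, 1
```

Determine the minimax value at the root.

C (Max): max(-2, -5) = -2
D (Max): max(5, 0) = 5
B (Min): min(-2, 5, 9) = -2
F (Max): max(-2, -5) = -2
G (Max): max(7, 0) = 7
H (Max): max(9, -8, 1) = 9
E (Min): min(-2, 7, 9) = -2
Root (Max): max(-2, -2) = -2

-2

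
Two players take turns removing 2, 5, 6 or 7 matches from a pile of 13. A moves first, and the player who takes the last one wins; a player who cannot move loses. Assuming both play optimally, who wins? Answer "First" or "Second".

Compute winning (W) and losing (L) positions by backward induction:
i:   0  1  2  3  4  5  6  7  8  9 10 11 12 13
     L  L  W  W  L  W  W  W  W  W  W  W  L  L
Position 13 is L, so the second player wins.

Second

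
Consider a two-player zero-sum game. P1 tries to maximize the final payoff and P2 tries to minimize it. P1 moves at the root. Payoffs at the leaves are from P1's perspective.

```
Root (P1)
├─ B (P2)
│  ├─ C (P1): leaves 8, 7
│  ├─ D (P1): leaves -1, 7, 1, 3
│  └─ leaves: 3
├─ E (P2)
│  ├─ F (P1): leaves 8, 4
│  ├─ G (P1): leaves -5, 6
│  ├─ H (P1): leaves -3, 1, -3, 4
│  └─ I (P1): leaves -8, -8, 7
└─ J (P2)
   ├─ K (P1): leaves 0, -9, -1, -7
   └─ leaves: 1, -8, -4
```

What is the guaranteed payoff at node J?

K: max(0, -9, -1, -7) = 0
J: min(0, 1, -8, -4) = -8

-8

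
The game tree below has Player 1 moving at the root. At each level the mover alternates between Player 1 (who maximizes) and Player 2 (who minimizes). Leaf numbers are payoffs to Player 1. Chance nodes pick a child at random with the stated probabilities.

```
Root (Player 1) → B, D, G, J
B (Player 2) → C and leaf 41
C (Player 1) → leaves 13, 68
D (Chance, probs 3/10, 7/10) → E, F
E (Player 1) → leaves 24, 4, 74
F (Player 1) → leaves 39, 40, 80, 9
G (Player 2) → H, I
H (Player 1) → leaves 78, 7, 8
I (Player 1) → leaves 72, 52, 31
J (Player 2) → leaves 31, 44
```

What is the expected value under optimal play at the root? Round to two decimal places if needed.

C (Player 1): max(13, 68) = 68
B (Player 2): min(68, 41) = 41
E (Player 1): max(24, 4, 74) = 74
F (Player 1): max(39, 40, 80, 9) = 80
D (Chance): 3/10·74 + 7/10·80 = 78.2
H (Player 1): max(78, 7, 8) = 78
I (Player 1): max(72, 52, 31) = 72
G (Player 2): min(78, 72) = 72
J (Player 2): min(31, 44) = 31
Root (Player 1): max(41, 78.2, 72, 31) = 78.2

78.2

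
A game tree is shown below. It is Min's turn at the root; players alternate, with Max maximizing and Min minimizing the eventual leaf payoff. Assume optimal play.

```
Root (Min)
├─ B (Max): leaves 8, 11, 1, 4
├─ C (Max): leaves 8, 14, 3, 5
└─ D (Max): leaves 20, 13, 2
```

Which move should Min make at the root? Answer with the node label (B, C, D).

B

B (Max): max(8, 11, 1, 4) = 11
C (Max): max(8, 14, 3, 5) = 14
D (Max): max(20, 13, 2) = 20
Root (Min): min(11, 14, 20) = 11
Min picks the child with the lowest value: B (value 11).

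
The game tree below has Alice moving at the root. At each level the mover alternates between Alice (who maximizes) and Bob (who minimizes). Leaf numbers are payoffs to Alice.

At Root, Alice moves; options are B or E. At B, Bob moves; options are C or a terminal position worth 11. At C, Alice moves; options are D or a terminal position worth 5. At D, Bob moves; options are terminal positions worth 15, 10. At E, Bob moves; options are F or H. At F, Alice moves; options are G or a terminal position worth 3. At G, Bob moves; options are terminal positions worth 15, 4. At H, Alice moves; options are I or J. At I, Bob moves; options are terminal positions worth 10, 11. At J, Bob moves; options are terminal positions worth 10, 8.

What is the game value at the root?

10

D (Bob): min(15, 10) = 10
C (Alice): max(10, 5) = 10
B (Bob): min(10, 11) = 10
G (Bob): min(15, 4) = 4
F (Alice): max(4, 3) = 4
I (Bob): min(10, 11) = 10
J (Bob): min(10, 8) = 8
H (Alice): max(10, 8) = 10
E (Bob): min(4, 10) = 4
Root (Alice): max(10, 4) = 10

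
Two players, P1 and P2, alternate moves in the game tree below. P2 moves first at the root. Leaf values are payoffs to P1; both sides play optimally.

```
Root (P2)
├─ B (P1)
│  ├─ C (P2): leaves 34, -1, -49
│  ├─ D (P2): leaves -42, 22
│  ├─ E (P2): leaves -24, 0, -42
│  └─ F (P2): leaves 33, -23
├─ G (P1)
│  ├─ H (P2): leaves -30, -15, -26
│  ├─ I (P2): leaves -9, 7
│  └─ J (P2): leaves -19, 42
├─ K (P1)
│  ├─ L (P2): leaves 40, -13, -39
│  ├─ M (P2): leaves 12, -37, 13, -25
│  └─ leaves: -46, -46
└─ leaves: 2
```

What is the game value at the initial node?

-37

C (P2): min(34, -1, -49) = -49
D (P2): min(-42, 22) = -42
E (P2): min(-24, 0, -42) = -42
F (P2): min(33, -23) = -23
B (P1): max(-49, -42, -42, -23) = -23
H (P2): min(-30, -15, -26) = -30
I (P2): min(-9, 7) = -9
J (P2): min(-19, 42) = -19
G (P1): max(-30, -9, -19) = -9
L (P2): min(40, -13, -39) = -39
M (P2): min(12, -37, 13, -25) = -37
K (P1): max(-39, -37, -46, -46) = -37
Root (P2): min(-23, -9, -37, 2) = -37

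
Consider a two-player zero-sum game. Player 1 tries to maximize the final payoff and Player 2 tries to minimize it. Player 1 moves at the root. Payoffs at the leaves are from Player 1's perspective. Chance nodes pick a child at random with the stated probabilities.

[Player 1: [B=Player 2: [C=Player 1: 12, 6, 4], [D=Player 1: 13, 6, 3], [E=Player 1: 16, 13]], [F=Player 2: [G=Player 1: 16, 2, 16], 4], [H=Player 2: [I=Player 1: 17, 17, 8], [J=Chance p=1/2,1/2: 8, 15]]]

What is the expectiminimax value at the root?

C (Player 1): max(12, 6, 4) = 12
D (Player 1): max(13, 6, 3) = 13
E (Player 1): max(16, 13) = 16
B (Player 2): min(12, 13, 16) = 12
G (Player 1): max(16, 2, 16) = 16
F (Player 2): min(16, 4) = 4
I (Player 1): max(17, 17, 8) = 17
J (Chance): 1/2·8 + 1/2·15 = 11.5
H (Player 2): min(17, 11.5) = 11.5
Root (Player 1): max(12, 4, 11.5) = 12

12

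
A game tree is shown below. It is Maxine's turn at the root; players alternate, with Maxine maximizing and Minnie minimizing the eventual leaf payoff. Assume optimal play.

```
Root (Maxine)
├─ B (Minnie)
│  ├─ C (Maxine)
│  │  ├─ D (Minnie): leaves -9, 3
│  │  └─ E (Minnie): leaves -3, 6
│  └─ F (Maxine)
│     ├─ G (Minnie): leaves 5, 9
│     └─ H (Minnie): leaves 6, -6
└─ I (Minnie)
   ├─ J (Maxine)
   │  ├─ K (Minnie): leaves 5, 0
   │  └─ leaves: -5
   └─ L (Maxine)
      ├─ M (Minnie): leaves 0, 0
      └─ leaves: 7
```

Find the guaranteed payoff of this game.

D (Minnie): min(-9, 3) = -9
E (Minnie): min(-3, 6) = -3
C (Maxine): max(-9, -3) = -3
G (Minnie): min(5, 9) = 5
H (Minnie): min(6, -6) = -6
F (Maxine): max(5, -6) = 5
B (Minnie): min(-3, 5) = -3
K (Minnie): min(5, 0) = 0
J (Maxine): max(0, -5) = 0
M (Minnie): min(0, 0) = 0
L (Maxine): max(0, 7) = 7
I (Minnie): min(0, 7) = 0
Root (Maxine): max(-3, 0) = 0

0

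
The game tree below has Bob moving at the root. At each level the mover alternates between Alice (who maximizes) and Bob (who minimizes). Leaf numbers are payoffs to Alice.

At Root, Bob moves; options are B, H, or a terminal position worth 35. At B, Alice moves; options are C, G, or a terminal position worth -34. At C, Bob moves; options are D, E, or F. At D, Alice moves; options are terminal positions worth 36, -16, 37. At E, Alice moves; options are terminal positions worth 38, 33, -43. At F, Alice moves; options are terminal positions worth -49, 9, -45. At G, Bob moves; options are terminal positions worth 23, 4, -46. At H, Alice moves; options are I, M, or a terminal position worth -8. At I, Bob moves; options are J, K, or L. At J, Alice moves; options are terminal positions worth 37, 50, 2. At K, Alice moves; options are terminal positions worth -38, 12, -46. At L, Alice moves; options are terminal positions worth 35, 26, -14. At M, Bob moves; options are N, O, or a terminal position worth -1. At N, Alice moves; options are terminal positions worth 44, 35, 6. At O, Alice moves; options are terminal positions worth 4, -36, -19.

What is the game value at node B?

D: max(36, -16, 37) = 37
E: max(38, 33, -43) = 38
F: max(-49, 9, -45) = 9
C: min(37, 38, 9) = 9
G: min(23, 4, -46) = -46
B: max(9, -46, -34) = 9

9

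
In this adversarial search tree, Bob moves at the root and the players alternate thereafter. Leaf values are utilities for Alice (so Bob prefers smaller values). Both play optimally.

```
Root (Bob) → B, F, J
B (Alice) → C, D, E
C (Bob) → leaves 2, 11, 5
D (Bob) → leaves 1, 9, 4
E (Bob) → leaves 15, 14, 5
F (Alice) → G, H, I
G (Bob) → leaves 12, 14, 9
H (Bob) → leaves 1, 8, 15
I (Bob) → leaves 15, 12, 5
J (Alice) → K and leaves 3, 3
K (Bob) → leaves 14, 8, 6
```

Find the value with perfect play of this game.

5

C (Bob): min(2, 11, 5) = 2
D (Bob): min(1, 9, 4) = 1
E (Bob): min(15, 14, 5) = 5
B (Alice): max(2, 1, 5) = 5
G (Bob): min(12, 14, 9) = 9
H (Bob): min(1, 8, 15) = 1
I (Bob): min(15, 12, 5) = 5
F (Alice): max(9, 1, 5) = 9
K (Bob): min(14, 8, 6) = 6
J (Alice): max(6, 3, 3) = 6
Root (Bob): min(5, 9, 6) = 5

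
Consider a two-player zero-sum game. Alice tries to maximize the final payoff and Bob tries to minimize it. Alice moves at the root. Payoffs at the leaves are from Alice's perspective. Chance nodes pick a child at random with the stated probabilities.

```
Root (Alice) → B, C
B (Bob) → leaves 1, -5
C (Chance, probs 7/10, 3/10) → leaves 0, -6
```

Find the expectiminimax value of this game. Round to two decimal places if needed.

B (Bob): min(1, -5) = -5
C (Chance): 7/10·0 + 3/10·-6 = -1.8
Root (Alice): max(-5, -1.8) = -1.8

-1.8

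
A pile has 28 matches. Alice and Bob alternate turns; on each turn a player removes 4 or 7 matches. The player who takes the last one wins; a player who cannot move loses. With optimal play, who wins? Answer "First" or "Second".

Compute winning (W) and losing (L) positions by backward induction:
i:   0  1  2  3  4  5  6  7  8  9 10 11 12 13 14 15 16 17 18 19 20 21 22 23 24 25 26 27 28
     L  L  L  L  W  W  W  W  W  W  W  L  L  L  L  W  W  W  W  W  W  W  L  L  L  L  W  W  W
Position 28 is W, so the first player wins.

First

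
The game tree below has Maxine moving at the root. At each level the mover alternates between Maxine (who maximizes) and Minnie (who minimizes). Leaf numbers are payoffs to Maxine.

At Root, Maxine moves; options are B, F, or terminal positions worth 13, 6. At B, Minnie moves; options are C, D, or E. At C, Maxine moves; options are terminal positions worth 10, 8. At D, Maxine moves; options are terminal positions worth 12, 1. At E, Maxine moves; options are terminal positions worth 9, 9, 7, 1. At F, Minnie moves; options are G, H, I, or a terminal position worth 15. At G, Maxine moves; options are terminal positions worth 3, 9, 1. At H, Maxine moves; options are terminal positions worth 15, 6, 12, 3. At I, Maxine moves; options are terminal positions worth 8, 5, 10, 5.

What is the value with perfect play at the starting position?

C (Maxine): max(10, 8) = 10
D (Maxine): max(12, 1) = 12
E (Maxine): max(9, 9, 7, 1) = 9
B (Minnie): min(10, 12, 9) = 9
G (Maxine): max(3, 9, 1) = 9
H (Maxine): max(15, 6, 12, 3) = 15
I (Maxine): max(8, 5, 10, 5) = 10
F (Minnie): min(9, 15, 10, 15) = 9
Root (Maxine): max(9, 9, 13, 6) = 13

13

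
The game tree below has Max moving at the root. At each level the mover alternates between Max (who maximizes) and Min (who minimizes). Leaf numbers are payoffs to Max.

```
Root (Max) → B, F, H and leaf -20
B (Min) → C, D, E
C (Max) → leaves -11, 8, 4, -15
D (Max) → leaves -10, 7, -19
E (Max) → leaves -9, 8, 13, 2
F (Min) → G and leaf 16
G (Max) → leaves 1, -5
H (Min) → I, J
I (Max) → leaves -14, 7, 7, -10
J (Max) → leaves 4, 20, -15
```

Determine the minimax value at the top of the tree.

7

C (Max): max(-11, 8, 4, -15) = 8
D (Max): max(-10, 7, -19) = 7
E (Max): max(-9, 8, 13, 2) = 13
B (Min): min(8, 7, 13) = 7
G (Max): max(1, -5) = 1
F (Min): min(1, 16) = 1
I (Max): max(-14, 7, 7, -10) = 7
J (Max): max(4, 20, -15) = 20
H (Min): min(7, 20) = 7
Root (Max): max(7, 1, 7, -20) = 7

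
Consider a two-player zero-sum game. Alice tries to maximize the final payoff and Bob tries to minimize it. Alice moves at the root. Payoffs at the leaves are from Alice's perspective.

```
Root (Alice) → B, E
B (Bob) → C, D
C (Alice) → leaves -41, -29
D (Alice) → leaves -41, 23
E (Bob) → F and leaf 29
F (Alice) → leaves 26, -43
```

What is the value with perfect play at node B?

-29

C: max(-41, -29) = -29
D: max(-41, 23) = 23
B: min(-29, 23) = -29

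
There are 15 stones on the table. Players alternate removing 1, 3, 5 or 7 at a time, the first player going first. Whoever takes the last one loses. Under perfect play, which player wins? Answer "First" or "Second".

i:   0  1  2  3  4  5  6  7  8  9 10 11 12 13 14 15
     W  L  W  L  W  L  W  L  W  L  W  L  W  L  W  L
Position 15 is L, so the second player wins.

Second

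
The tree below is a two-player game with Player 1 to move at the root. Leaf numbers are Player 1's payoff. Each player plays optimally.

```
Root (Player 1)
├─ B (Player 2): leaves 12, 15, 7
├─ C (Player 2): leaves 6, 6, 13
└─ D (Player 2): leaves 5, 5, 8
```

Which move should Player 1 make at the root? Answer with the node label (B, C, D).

B

B (Player 2): min(12, 15, 7) = 7
C (Player 2): min(6, 6, 13) = 6
D (Player 2): min(5, 5, 8) = 5
Root (Player 1): max(7, 6, 5) = 7
Player 1 picks the child with the highest value: B (value 7).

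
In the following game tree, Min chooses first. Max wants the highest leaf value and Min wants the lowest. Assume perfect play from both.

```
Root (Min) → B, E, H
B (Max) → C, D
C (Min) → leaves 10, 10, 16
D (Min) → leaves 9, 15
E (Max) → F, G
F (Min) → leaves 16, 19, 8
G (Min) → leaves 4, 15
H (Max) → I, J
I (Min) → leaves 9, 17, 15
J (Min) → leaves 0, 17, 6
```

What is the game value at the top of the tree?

8

C (Min): min(10, 10, 16) = 10
D (Min): min(9, 15) = 9
B (Max): max(10, 9) = 10
F (Min): min(16, 19, 8) = 8
G (Min): min(4, 15) = 4
E (Max): max(8, 4) = 8
I (Min): min(9, 17, 15) = 9
J (Min): min(0, 17, 6) = 0
H (Max): max(9, 0) = 9
Root (Min): min(10, 8, 9) = 8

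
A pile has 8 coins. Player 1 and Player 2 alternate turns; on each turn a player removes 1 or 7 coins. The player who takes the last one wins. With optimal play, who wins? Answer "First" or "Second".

Second

Compute winning (W) and losing (L) positions by backward induction:
i:   0  1  2  3  4  5  6  7  8
     L  W  L  W  L  W  L  W  L
Position 8 is L, so the second player wins.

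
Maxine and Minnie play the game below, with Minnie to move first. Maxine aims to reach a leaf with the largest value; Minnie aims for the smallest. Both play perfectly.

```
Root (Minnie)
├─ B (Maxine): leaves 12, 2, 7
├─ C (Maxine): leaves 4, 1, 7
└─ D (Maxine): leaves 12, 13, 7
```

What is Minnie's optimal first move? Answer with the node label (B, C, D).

B (Maxine): max(12, 2, 7) = 12
C (Maxine): max(4, 1, 7) = 7
D (Maxine): max(12, 13, 7) = 13
Root (Minnie): min(12, 7, 13) = 7
Minnie picks the child with the lowest value: C (value 7).

C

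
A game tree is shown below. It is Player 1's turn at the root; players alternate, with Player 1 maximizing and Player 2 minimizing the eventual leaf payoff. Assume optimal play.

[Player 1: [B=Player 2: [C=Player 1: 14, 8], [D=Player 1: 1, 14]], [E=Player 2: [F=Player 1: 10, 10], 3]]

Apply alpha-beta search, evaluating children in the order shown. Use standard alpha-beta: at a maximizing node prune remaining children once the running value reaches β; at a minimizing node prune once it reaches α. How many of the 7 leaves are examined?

6

C [α=-∞,β=+∞]: v=14
D [α=-∞,β=14]: v=14
B [α=-∞,β=+∞]: v=14
F [α=14,β=+∞]: v=10
E [α=14,β=+∞]: v=10 after child 1 ≤ α → α-cutoff, skip 1
Root [α=-∞,β=+∞]: v=14
Leaves evaluated: 6 of 7.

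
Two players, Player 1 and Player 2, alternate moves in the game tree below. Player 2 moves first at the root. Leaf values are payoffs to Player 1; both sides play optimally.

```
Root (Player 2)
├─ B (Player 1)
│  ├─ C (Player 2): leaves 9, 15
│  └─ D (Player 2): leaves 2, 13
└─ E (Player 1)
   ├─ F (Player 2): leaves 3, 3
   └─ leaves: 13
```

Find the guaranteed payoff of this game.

C (Player 2): min(9, 15) = 9
D (Player 2): min(2, 13) = 2
B (Player 1): max(9, 2) = 9
F (Player 2): min(3, 3) = 3
E (Player 1): max(3, 13) = 13
Root (Player 2): min(9, 13) = 9

9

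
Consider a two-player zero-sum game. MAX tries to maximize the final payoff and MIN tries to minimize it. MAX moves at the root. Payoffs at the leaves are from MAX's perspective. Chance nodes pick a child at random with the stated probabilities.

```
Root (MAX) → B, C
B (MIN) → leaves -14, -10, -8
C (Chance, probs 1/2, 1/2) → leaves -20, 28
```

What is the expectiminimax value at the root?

B (MIN): min(-14, -10, -8) = -14
C (Chance): 1/2·-20 + 1/2·28 = 4
Root (MAX): max(-14, 4) = 4

4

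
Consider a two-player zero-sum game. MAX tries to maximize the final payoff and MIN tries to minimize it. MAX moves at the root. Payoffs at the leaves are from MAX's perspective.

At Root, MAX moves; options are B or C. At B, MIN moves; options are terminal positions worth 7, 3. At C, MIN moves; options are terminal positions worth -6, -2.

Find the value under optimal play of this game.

3

B (MIN): min(7, 3) = 3
C (MIN): min(-6, -2) = -6
Root (MAX): max(3, -6) = 3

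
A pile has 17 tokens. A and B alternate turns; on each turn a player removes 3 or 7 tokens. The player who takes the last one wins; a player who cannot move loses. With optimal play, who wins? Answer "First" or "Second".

Positions where the player to move wins (W) vs loses (L):
i:   0  1  2  3  4  5  6  7  8  9 10 11 12 13 14 15 16 17
     L  L  L  W  W  W  L  W  W  W  L  L  L  W  W  W  L  W
Position 17 is W, so the first player wins.

First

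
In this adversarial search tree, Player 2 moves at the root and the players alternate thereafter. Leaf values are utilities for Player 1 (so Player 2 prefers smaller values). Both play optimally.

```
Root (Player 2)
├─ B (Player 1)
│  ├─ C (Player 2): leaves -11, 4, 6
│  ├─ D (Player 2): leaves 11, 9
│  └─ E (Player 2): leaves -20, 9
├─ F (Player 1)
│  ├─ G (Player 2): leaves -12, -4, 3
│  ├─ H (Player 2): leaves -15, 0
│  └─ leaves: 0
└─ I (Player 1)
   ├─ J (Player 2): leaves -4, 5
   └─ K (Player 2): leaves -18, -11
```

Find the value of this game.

-4

C (Player 2): min(-11, 4, 6) = -11
D (Player 2): min(11, 9) = 9
E (Player 2): min(-20, 9) = -20
B (Player 1): max(-11, 9, -20) = 9
G (Player 2): min(-12, -4, 3) = -12
H (Player 2): min(-15, 0) = -15
F (Player 1): max(-12, -15, 0) = 0
J (Player 2): min(-4, 5) = -4
K (Player 2): min(-18, -11) = -18
I (Player 1): max(-4, -18) = -4
Root (Player 2): min(9, 0, -4) = -4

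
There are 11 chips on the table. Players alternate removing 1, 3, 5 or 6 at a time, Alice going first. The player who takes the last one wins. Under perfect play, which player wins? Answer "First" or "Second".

W/L table (W = player to move can force a win):
i:   0  1  2  3  4  5  6  7  8  9 10 11
     L  W  L  W  L  W  W  W  W  W  W  L
Position 11 is L, so the second player wins.

Second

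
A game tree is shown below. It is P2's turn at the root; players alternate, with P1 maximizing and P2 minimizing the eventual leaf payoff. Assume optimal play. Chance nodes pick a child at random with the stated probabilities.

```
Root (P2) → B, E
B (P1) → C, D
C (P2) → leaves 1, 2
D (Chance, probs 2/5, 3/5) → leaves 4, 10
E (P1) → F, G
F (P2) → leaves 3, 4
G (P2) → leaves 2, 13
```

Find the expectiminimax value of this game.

C (P2): min(1, 2) = 1
D (Chance): 2/5·4 + 3/5·10 = 7.6
B (P1): max(1, 7.6) = 7.6
F (P2): min(3, 4) = 3
G (P2): min(2, 13) = 2
E (P1): max(3, 2) = 3
Root (P2): min(7.6, 3) = 3

3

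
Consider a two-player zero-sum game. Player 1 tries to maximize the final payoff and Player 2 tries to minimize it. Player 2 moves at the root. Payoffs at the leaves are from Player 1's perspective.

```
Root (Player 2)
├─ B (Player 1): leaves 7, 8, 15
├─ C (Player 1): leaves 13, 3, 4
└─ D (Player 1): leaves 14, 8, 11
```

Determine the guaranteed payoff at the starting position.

13

B (Player 1): max(7, 8, 15) = 15
C (Player 1): max(13, 3, 4) = 13
D (Player 1): max(14, 8, 11) = 14
Root (Player 2): min(15, 13, 14) = 13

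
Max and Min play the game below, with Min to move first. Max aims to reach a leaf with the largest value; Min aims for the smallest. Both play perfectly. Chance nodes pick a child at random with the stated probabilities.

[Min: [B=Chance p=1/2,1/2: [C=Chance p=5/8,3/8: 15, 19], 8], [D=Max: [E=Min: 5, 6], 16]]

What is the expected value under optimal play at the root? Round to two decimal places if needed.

C (Chance): 5/8·15 + 3/8·19 = 16.5
B (Chance): 1/2·16.5 + 1/2·8 = 12.25
E (Min): min(5, 6) = 5
D (Max): max(5, 16) = 16
Root (Min): min(12.25, 16) = 12.25

12.25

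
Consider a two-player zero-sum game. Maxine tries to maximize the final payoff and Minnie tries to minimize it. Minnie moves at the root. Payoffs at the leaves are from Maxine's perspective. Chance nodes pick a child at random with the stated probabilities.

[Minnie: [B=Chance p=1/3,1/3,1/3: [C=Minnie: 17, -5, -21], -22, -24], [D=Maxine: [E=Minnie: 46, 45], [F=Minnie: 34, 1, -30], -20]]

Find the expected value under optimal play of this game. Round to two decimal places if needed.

-22.33

C (Minnie): min(17, -5, -21) = -21
B (Chance): 1/3·-21 + 1/3·-22 + 1/3·-24 = -22.33
E (Minnie): min(46, 45) = 45
F (Minnie): min(34, 1, -30) = -30
D (Maxine): max(45, -30, -20) = 45
Root (Minnie): min(-22.33, 45) = -22.33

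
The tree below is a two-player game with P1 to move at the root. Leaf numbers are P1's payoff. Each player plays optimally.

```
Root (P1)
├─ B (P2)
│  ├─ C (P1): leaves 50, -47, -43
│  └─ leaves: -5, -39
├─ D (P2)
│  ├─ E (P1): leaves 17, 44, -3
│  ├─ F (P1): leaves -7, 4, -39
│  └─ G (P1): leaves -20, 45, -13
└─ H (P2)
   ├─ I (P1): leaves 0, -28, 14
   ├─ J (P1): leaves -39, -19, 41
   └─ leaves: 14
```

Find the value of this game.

C (P1): max(50, -47, -43) = 50
B (P2): min(50, -5, -39) = -39
E (P1): max(17, 44, -3) = 44
F (P1): max(-7, 4, -39) = 4
G (P1): max(-20, 45, -13) = 45
D (P2): min(44, 4, 45) = 4
I (P1): max(0, -28, 14) = 14
J (P1): max(-39, -19, 41) = 41
H (P2): min(14, 41, 14) = 14
Root (P1): max(-39, 4, 14) = 14

14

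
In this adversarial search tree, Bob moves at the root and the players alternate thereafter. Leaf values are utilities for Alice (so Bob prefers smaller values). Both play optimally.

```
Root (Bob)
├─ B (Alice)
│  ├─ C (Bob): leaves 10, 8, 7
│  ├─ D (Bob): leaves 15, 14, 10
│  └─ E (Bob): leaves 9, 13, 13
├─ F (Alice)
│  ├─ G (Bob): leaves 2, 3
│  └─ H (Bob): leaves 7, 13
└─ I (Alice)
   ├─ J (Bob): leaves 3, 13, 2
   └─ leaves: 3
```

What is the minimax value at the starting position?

C (Bob): min(10, 8, 7) = 7
D (Bob): min(15, 14, 10) = 10
E (Bob): min(9, 13, 13) = 9
B (Alice): max(7, 10, 9) = 10
G (Bob): min(2, 3) = 2
H (Bob): min(7, 13) = 7
F (Alice): max(2, 7) = 7
J (Bob): min(3, 13, 2) = 2
I (Alice): max(2, 3) = 3
Root (Bob): min(10, 7, 3) = 3

3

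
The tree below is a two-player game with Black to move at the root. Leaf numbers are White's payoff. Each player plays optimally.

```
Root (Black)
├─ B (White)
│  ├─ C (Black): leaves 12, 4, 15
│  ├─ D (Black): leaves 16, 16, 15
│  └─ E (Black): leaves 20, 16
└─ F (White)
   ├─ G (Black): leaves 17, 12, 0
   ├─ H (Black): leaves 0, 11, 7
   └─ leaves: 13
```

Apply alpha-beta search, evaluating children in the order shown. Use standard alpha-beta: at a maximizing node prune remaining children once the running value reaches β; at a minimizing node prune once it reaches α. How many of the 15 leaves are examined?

C [α=-∞,β=+∞]: v=4
D [α=4,β=+∞]: v=15
E [α=15,β=+∞]: v=16
B [α=-∞,β=+∞]: v=16
G [α=-∞,β=16]: v=0
H [α=0,β=16]: v=0 after child 1 ≤ α → α-cutoff, skip 2
F [α=-∞,β=16]: v=13
Root [α=-∞,β=+∞]: v=13
Leaves evaluated: 13 of 15.

13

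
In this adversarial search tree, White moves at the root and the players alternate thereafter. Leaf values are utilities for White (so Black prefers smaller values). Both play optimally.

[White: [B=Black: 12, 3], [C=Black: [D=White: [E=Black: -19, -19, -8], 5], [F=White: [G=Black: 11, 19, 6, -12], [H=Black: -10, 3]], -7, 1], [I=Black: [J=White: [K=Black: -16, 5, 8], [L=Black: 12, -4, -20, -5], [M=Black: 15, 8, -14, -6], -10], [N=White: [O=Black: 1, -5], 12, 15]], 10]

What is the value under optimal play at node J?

-10

K: min(-16, 5, 8) = -16
L: min(12, -4, -20, -5) = -20
M: min(15, 8, -14, -6) = -14
J: max(-16, -20, -14, -10) = -10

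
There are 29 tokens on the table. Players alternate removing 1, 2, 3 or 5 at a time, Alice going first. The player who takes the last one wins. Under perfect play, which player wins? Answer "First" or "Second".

First

Mark each pile size as W (mover wins) or L (mover loses):
i:   0  1  2  3  4  5  6  7  8  9 10 11 12 13 14 15 16 17 18 19 20 21 22 23 24 25 26 27 28 29
     L  W  W  W  L  W  W  W  L  W  W  W  L  W  W  W  L  W  W  W  L  W  W  W  L  W  W  W  L  W
Position 29 is W, so the first player wins.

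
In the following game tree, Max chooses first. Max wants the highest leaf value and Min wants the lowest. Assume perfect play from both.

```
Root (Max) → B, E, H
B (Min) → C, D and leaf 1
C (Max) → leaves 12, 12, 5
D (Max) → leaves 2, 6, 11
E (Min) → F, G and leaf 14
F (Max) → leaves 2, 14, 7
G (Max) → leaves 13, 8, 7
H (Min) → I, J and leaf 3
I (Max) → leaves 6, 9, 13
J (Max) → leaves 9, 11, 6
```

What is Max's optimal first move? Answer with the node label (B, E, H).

C (Max): max(12, 12, 5) = 12
D (Max): max(2, 6, 11) = 11
B (Min): min(12, 11, 1) = 1
F (Max): max(2, 14, 7) = 14
G (Max): max(13, 8, 7) = 13
E (Min): min(14, 13, 14) = 13
I (Max): max(6, 9, 13) = 13
J (Max): max(9, 11, 6) = 11
H (Min): min(13, 11, 3) = 3
Root (Max): max(1, 13, 3) = 13
Max picks the child with the highest value: E (value 13).

E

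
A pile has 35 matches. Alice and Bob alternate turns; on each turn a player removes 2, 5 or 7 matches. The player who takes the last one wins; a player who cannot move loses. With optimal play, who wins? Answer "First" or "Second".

Second

i:   0  1  2  3  4  5  6  7  8  9 10 11 12 13 14 15 16 17 18 19 20 21 22 23 24 25 26 27 28 29 30 31 32 33 34 35
     L  L  W  W  L  W  W  W  W  W  L  W  W  L  L  W  W  W  W  W  W  W  L  L  W  W  L  W  W  W  W  W  L  W  W  L
Position 35 is L, so the second player wins.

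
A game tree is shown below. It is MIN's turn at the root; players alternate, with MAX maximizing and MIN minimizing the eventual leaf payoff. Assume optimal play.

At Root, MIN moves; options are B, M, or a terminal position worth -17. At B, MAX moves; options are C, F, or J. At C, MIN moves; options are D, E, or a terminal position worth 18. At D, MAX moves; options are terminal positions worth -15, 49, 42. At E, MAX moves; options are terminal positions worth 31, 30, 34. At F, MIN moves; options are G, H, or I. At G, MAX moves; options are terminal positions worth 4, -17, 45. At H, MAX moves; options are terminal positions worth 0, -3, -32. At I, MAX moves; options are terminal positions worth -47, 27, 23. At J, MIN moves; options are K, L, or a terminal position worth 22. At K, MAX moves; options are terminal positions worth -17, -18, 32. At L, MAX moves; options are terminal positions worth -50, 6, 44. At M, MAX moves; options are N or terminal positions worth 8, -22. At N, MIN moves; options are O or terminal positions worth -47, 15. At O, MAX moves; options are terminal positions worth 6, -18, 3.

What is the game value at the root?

-17

D (MAX): max(-15, 49, 42) = 49
E (MAX): max(31, 30, 34) = 34
C (MIN): min(49, 34, 18) = 18
G (MAX): max(4, -17, 45) = 45
H (MAX): max(0, -3, -32) = 0
I (MAX): max(-47, 27, 23) = 27
F (MIN): min(45, 0, 27) = 0
K (MAX): max(-17, -18, 32) = 32
L (MAX): max(-50, 6, 44) = 44
J (MIN): min(32, 44, 22) = 22
B (MAX): max(18, 0, 22) = 22
O (MAX): max(6, -18, 3) = 6
N (MIN): min(6, -47, 15) = -47
M (MAX): max(-47, 8, -22) = 8
Root (MIN): min(22, 8, -17) = -17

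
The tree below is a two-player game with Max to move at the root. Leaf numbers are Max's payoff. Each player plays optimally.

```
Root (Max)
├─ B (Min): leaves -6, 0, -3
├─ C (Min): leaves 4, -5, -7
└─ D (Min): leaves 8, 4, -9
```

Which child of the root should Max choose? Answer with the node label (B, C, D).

B (Min): min(-6, 0, -3) = -6
C (Min): min(4, -5, -7) = -7
D (Min): min(8, 4, -9) = -9
Root (Max): max(-6, -7, -9) = -6
Max picks the child with the highest value: B (value -6).

B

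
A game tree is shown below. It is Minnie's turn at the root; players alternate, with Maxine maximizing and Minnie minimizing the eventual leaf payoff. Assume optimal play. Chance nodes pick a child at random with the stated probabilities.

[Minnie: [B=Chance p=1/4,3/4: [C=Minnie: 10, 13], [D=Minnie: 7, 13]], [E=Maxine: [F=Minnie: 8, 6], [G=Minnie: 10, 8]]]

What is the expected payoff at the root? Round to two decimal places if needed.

7.75

C (Minnie): min(10, 13) = 10
D (Minnie): min(7, 13) = 7
B (Chance): 1/4·10 + 3/4·7 = 7.75
F (Minnie): min(8, 6) = 6
G (Minnie): min(10, 8) = 8
E (Maxine): max(6, 8) = 8
Root (Minnie): min(7.75, 8) = 7.75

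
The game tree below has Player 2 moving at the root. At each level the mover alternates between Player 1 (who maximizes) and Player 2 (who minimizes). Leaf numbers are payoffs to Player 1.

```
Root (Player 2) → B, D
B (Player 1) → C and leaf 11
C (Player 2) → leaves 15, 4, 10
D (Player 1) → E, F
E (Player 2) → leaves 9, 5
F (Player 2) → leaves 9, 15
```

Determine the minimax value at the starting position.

9

C (Player 2): min(15, 4, 10) = 4
B (Player 1): max(4, 11) = 11
E (Player 2): min(9, 5) = 5
F (Player 2): min(9, 15) = 9
D (Player 1): max(5, 9) = 9
Root (Player 2): min(11, 9) = 9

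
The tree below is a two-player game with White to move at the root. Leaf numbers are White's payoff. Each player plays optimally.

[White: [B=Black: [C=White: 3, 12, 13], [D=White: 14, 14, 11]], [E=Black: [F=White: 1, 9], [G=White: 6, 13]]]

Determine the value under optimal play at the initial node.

C (White): max(3, 12, 13) = 13
D (White): max(14, 14, 11) = 14
B (Black): min(13, 14) = 13
F (White): max(1, 9) = 9
G (White): max(6, 13) = 13
E (Black): min(9, 13) = 9
Root (White): max(13, 9) = 13

13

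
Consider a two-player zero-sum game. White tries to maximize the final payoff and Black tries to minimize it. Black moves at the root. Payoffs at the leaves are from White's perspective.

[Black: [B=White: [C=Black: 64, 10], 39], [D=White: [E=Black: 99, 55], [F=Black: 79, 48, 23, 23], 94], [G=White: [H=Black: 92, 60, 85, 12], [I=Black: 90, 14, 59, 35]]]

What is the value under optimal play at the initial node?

14

C (Black): min(64, 10) = 10
B (White): max(10, 39) = 39
E (Black): min(99, 55) = 55
F (Black): min(79, 48, 23, 23) = 23
D (White): max(55, 23, 94) = 94
H (Black): min(92, 60, 85, 12) = 12
I (Black): min(90, 14, 59, 35) = 14
G (White): max(12, 14) = 14
Root (Black): min(39, 94, 14) = 14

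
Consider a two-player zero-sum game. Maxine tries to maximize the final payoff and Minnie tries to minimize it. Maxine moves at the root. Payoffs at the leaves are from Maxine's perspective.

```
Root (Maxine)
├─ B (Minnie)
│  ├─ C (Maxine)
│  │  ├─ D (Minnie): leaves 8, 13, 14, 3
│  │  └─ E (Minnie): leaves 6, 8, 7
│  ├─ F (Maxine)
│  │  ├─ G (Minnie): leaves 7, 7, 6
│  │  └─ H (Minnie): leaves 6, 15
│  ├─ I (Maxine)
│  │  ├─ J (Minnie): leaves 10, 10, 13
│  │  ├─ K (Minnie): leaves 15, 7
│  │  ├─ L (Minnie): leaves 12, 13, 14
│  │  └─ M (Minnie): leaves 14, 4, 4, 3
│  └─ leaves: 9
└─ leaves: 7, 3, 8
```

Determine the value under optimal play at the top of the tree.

D (Minnie): min(8, 13, 14, 3) = 3
E (Minnie): min(6, 8, 7) = 6
C (Maxine): max(3, 6) = 6
G (Minnie): min(7, 7, 6) = 6
H (Minnie): min(6, 15) = 6
F (Maxine): max(6, 6) = 6
J (Minnie): min(10, 10, 13) = 10
K (Minnie): min(15, 7) = 7
L (Minnie): min(12, 13, 14) = 12
M (Minnie): min(14, 4, 4, 3) = 3
I (Maxine): max(10, 7, 12, 3) = 12
B (Minnie): min(6, 6, 12, 9) = 6
Root (Maxine): max(6, 7, 3, 8) = 8

8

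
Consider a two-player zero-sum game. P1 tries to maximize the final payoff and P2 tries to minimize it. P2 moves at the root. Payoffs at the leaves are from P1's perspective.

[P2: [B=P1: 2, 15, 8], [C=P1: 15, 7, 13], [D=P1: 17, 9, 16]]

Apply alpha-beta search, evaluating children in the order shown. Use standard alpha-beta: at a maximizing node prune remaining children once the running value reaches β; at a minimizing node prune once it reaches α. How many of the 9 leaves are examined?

B [α=-∞,β=+∞]: v=15
C [α=-∞,β=15]: v=15 after child 1 ≥ β → β-cutoff, skip 2
D [α=-∞,β=15]: v=17 after child 1 ≥ β → β-cutoff, skip 2
Root [α=-∞,β=+∞]: v=15
Leaves evaluated: 5 of 9.

5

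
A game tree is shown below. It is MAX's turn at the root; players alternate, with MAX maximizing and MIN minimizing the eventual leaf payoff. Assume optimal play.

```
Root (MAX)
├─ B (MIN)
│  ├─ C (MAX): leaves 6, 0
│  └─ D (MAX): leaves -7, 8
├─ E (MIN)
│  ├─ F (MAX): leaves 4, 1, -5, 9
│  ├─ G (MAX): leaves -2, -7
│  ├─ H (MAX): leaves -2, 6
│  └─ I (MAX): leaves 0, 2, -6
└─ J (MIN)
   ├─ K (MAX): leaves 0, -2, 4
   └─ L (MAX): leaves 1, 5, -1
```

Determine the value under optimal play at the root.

6

C (MAX): max(6, 0) = 6
D (MAX): max(-7, 8) = 8
B (MIN): min(6, 8) = 6
F (MAX): max(4, 1, -5, 9) = 9
G (MAX): max(-2, -7) = -2
H (MAX): max(-2, 6) = 6
I (MAX): max(0, 2, -6) = 2
E (MIN): min(9, -2, 6, 2) = -2
K (MAX): max(0, -2, 4) = 4
L (MAX): max(1, 5, -1) = 5
J (MIN): min(4, 5) = 4
Root (MAX): max(6, -2, 4) = 6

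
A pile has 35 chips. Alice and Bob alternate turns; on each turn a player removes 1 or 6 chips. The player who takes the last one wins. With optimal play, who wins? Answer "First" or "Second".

Positions where the player to move wins (W) vs loses (L):
i:   0  1  2  3  4  5  6  7  8  9 10 11 12 13 14 15 16 17 18 19 20 21 22 23 24 25 26 27 28 29 30 31 32 33 34 35
     L  W  L  W  L  W  W  L  W  L  W  L  W  W  L  W  L  W  L  W  W  L  W  L  W  L  W  W  L  W  L  W  L  W  W  L
Position 35 is L, so the second player wins.

Second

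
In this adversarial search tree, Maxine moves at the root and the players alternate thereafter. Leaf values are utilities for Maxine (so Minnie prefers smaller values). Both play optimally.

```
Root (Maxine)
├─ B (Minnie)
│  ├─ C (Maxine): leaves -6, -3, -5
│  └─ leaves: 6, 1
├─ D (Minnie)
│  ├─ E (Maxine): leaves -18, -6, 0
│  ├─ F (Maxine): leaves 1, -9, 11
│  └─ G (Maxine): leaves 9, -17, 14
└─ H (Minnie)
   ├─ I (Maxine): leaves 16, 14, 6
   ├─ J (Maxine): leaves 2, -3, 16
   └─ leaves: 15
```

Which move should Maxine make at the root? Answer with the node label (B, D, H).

H

C (Maxine): max(-6, -3, -5) = -3
B (Minnie): min(-3, 6, 1) = -3
E (Maxine): max(-18, -6, 0) = 0
F (Maxine): max(1, -9, 11) = 11
G (Maxine): max(9, -17, 14) = 14
D (Minnie): min(0, 11, 14) = 0
I (Maxine): max(16, 14, 6) = 16
J (Maxine): max(2, -3, 16) = 16
H (Minnie): min(16, 16, 15) = 15
Root (Maxine): max(-3, 0, 15) = 15
Maxine picks the child with the highest value: H (value 15).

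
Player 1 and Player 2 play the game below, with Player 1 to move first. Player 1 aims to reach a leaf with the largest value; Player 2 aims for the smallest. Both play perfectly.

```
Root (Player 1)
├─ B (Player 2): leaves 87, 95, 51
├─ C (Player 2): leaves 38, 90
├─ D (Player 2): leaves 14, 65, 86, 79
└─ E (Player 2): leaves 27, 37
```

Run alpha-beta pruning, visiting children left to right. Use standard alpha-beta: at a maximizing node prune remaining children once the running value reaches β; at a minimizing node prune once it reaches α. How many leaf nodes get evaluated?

6

B [α=-∞,β=+∞]: v=51
C [α=51,β=+∞]: v=38 after child 1 ≤ α → α-cutoff, skip 1
D [α=51,β=+∞]: v=14 after child 1 ≤ α → α-cutoff, skip 3
E [α=51,β=+∞]: v=27 after child 1 ≤ α → α-cutoff, skip 1
Root [α=-∞,β=+∞]: v=51
Leaves evaluated: 6 of 11.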